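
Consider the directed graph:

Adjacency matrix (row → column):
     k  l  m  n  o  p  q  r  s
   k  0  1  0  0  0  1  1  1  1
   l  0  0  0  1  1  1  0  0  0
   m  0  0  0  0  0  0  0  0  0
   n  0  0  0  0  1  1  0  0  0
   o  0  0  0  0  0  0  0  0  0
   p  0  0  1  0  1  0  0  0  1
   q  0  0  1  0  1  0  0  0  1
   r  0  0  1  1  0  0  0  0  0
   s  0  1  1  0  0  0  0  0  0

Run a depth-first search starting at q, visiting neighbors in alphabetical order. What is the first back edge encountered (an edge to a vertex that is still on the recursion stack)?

DFS from q (visiting neighbors in alphabetical order); mark gray on enter, black on exit:
q gray
  m gray
  m black
  o gray
  o black
  s gray
    l gray
      n gray
        n→o: o black — skip
        p gray
          p→m: m black — skip
          p→o: o black — skip
          p→s: s is gray → back edge
First back edge: p → s.

p→s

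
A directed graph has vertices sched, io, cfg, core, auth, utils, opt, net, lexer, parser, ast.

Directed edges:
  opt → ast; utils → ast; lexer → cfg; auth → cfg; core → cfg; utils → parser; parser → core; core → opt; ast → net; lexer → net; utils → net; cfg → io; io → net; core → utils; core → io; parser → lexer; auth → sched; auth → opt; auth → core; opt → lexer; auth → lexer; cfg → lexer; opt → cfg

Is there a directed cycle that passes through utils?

Yes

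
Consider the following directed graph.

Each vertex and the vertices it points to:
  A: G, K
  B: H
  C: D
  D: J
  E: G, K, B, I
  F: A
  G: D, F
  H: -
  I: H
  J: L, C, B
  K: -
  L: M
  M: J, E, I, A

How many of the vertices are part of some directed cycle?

9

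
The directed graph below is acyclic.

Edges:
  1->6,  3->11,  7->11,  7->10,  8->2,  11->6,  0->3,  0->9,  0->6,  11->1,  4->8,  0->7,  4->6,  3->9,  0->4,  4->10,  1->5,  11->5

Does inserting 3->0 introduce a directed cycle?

Adding 3→0 creates a cycle iff 0 can already reach 3.
Path from 0: 0 → 3.
So 0 → … → 3 → 0 is a cycle.

Yes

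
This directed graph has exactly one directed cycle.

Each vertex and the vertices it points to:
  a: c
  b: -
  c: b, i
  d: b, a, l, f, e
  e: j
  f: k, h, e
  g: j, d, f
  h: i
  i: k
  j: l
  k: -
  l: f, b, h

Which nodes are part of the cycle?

DFS with gray/black marking from j:
j gray
  l gray
    f gray
      k gray
      k black
      h gray
        i gray
          i→k: k black — skip
        i black
      h black
      e gray
        e→j: j is gray → back edge
Back edge closes the cycle j → l → f → e → j; its vertices are {e, f, j, l}.

e, f, j, l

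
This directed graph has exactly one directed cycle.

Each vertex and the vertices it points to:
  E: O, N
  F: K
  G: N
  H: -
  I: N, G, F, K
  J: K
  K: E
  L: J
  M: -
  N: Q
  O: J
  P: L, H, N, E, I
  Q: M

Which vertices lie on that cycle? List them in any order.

DFS with gray/black marking from E:
E gray
  O gray
    J gray
      K gray
        K→E: E is gray → back edge
Back edge closes the cycle E → O → J → K → E; its vertices are {E, J, K, O}.

E, J, K, O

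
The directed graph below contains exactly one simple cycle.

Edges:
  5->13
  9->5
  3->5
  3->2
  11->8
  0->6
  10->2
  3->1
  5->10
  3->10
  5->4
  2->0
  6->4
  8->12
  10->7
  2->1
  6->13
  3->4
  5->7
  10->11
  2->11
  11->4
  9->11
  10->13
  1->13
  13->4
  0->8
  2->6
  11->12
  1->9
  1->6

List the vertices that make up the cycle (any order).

DFS with gray/black marking from 5:
5 gray
  10 gray
    7 gray
    7 black
    11 gray
      12 gray
      12 black
      4 gray
      4 black
      8 gray
        8→12: 12 black — skip
      8 black
    11 black
    2 gray
      1 gray
        6 gray
          13 gray
            13→4: 4 black — skip
          13 black
          6→4: 4 black — skip
        6 black
        1→13: 13 black — skip
        9 gray
          9→11: 11 black — skip
          9→5: 5 is gray → back edge
Back edge closes the cycle 5 → 10 → 2 → 1 → 9 → 5; its vertices are {1, 2, 5, 9, 10}.

1, 2, 5, 9, 10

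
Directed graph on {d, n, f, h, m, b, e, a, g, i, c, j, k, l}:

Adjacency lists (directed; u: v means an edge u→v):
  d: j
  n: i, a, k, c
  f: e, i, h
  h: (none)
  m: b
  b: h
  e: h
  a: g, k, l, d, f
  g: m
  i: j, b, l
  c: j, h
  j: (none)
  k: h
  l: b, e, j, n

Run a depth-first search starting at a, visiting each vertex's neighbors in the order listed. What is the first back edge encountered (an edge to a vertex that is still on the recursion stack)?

DFS from a (visiting each vertex's neighbors in the order listed); mark gray on enter, black on exit:
a gray
  g gray
    m gray
      b gray
        h gray
        h black
      b black
    m black
  g black
  k gray
    k→h: h black — skip
  k black
  l gray
    l→b: b black — skip
    e gray
      e→h: h black — skip
    e black
    j gray
    j black
    n gray
      i gray
        i→j: j black — skip
        i→b: b black — skip
        i→l: l is gray → back edge
First back edge: i → l.

i→l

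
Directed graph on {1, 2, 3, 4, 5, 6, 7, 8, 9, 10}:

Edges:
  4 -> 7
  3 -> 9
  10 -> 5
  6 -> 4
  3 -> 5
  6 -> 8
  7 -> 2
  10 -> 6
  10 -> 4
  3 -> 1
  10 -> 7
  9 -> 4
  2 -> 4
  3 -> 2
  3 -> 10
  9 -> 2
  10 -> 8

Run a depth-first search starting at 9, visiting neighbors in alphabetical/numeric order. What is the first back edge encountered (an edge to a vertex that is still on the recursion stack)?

DFS from 9 (visiting neighbors in alphabetical/numeric order); mark gray on enter, black on exit:
9 gray
  2 gray
    4 gray
      7 gray
        7→2: 2 is gray → back edge
First back edge: 7 → 2.

7->2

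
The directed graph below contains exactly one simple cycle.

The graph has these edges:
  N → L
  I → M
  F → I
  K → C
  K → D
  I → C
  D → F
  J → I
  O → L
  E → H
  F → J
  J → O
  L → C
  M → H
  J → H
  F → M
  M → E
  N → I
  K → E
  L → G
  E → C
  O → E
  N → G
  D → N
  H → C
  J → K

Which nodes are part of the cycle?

D, F, J, K

DFS with gray/black marking from D:
D gray
  F gray
    J gray
      O gray
        L gray
          G gray
          G black
          C gray
          C black
        L black
        E gray
          H gray
            H→C: C black — skip
          H black
          E→C: C black — skip
        E black
      O black
      K gray
        K→D: D is gray → back edge
Back edge closes the cycle D → F → J → K → D; its vertices are {D, F, J, K}.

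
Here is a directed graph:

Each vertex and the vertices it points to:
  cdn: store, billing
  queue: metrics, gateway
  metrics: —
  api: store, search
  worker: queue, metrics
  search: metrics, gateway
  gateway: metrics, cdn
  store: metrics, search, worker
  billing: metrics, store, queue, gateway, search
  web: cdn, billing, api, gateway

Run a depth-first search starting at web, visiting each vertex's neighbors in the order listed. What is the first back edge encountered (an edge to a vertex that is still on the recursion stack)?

gateway→cdn

DFS from web (visiting each vertex's neighbors in the order listed); mark gray on enter, black on exit:
web gray
  cdn gray
    store gray
      metrics gray
      metrics black
      search gray
        search→metrics: metrics black — skip
        gateway gray
          gateway→metrics: metrics black — skip
          gateway→cdn: cdn is gray → back edge
First back edge: gateway → cdn.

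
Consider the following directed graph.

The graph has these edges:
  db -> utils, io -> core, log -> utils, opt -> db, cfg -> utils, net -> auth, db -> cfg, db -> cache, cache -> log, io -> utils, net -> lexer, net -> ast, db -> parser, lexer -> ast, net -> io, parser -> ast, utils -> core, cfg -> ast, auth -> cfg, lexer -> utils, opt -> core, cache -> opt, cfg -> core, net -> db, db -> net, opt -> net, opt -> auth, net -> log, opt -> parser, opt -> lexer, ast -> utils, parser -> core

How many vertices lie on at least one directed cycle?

4

A vertex is on a directed cycle iff it belongs to a strongly connected component of size ≥ 2 (or has a self-loop).
The vertices on cycles are {db, net, opt, cache} — 4 in total.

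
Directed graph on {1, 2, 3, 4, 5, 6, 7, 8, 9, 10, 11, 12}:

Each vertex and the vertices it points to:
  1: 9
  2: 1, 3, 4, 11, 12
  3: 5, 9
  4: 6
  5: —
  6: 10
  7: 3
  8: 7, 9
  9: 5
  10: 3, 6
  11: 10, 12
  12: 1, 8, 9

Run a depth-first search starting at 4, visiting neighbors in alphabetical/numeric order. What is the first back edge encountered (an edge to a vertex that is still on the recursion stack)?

10->6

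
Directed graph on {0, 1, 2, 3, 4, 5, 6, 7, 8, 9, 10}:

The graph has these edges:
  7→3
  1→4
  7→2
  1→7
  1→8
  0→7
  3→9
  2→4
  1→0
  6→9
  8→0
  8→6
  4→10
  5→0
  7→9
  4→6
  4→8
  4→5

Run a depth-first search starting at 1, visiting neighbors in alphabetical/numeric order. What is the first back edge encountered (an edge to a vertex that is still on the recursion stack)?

DFS from 1 (visiting neighbors in alphabetical/numeric order); mark gray on enter, black on exit:
1 gray
  0 gray
    7 gray
      2 gray
        4 gray
          5 gray
            5→0: 0 is gray → back edge
First back edge: 5 → 0.

5→0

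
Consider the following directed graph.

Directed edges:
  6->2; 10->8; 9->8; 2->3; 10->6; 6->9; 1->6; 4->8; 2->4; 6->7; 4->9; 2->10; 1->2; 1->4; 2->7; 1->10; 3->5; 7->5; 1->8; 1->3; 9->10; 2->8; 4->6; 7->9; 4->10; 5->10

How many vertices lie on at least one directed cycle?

8

A vertex is on a directed cycle iff it belongs to a strongly connected component of size ≥ 2 (or has a self-loop).
The vertices on cycles are {2, 3, 4, 5, 6, 7, 9, 10} — 8 in total.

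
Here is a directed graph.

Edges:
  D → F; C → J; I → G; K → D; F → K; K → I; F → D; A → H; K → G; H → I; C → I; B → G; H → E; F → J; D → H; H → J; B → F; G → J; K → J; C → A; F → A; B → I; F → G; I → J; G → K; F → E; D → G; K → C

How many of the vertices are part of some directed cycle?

8

A vertex is on a directed cycle iff it belongs to a strongly connected component of size ≥ 2 (or has a self-loop).
The vertices on cycles are {A, C, D, F, G, H, I, K} — 8 in total.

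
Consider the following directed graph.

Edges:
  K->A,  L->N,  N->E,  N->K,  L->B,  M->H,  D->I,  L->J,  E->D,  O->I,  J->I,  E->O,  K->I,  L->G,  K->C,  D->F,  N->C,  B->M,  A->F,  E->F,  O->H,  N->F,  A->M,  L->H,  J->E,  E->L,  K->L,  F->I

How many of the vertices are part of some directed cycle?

A vertex is on a directed cycle iff it belongs to a strongly connected component of size ≥ 2 (or has a self-loop).
The vertices on cycles are {E, J, K, L, N} — 5 in total.

5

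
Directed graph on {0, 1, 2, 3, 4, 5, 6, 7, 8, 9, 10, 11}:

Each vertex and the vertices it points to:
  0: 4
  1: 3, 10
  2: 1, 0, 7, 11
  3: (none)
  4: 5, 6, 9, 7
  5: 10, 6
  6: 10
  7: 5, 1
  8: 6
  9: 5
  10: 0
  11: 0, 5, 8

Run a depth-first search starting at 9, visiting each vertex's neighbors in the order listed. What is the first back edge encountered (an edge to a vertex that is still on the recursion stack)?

DFS from 9 (visiting each vertex's neighbors in the order listed); mark gray on enter, black on exit:
9 gray
  5 gray
    10 gray
      0 gray
        4 gray
          4→5: 5 is gray → back edge
First back edge: 4 → 5.

4→5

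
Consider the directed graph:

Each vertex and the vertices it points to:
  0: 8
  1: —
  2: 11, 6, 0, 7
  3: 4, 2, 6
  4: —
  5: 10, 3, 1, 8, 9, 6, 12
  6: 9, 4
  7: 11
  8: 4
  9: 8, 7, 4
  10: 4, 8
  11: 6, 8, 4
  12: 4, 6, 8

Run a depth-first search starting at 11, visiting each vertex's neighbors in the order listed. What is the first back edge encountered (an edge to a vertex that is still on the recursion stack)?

7→11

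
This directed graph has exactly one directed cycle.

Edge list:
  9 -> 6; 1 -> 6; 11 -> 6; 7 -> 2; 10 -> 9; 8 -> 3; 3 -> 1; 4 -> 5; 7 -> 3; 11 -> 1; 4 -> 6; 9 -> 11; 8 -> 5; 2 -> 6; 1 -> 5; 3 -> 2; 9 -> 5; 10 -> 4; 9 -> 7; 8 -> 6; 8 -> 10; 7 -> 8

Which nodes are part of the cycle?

DFS with gray/black marking from 7:
7 gray
  2 gray
    6 gray
    6 black
  2 black
  8 gray
    3 gray
      3→2: 2 black — skip
      1 gray
        5 gray
        5 black
        1→6: 6 black — skip
      1 black
    3 black
    10 gray
      4 gray
        4→6: 6 black — skip
        4→5: 5 black — skip
      4 black
      9 gray
        9→5: 5 black — skip
        9→7: 7 is gray → back edge
Back edge closes the cycle 7 → 8 → 10 → 9 → 7; its vertices are {7, 8, 9, 10}.

7, 8, 9, 10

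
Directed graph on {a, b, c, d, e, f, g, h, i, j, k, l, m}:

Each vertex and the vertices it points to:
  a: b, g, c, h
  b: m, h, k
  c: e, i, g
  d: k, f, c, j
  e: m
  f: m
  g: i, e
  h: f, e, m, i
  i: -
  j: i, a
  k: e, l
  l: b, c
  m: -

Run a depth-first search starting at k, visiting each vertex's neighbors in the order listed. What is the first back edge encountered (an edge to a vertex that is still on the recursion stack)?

b→k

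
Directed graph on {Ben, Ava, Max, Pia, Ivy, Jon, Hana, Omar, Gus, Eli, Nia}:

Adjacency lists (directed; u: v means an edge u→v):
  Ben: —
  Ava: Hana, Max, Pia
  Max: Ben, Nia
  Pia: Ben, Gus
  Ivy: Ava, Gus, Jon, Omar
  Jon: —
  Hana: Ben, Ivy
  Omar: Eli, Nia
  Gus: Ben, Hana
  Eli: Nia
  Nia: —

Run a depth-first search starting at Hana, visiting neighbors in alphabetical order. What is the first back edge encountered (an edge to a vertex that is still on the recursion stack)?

Ava->Hana

DFS from Hana (visiting neighbors in alphabetical order); mark gray on enter, black on exit:
Hana gray
  Ben gray
  Ben black
  Ivy gray
    Ava gray
      Ava→Hana: Hana is gray → back edge
First back edge: Ava → Hana.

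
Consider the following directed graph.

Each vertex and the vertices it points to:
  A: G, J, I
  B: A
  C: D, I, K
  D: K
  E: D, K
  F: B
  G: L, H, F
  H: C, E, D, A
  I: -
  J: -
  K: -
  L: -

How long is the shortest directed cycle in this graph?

For each vertex v, BFS finds the shortest path from v back to v.
The shortest such closed walk is H → A → G → H, length 3.

3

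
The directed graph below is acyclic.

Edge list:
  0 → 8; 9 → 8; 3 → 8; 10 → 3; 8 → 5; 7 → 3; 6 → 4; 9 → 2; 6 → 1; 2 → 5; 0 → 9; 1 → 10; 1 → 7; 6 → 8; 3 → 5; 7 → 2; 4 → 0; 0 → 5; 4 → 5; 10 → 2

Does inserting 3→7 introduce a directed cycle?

Adding 3→7 creates a cycle iff 7 can already reach 3.
Path from 7: 7 → 3.
So 7 → … → 3 → 7 is a cycle.

Yes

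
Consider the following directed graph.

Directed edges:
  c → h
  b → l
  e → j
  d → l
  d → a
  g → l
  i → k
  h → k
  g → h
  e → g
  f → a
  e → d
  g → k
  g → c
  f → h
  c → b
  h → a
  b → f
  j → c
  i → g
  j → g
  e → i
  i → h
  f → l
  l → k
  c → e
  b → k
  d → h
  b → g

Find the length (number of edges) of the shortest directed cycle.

3

For each vertex v, BFS finds the shortest path from v back to v.
The shortest such closed walk is c → b → g → c, length 3.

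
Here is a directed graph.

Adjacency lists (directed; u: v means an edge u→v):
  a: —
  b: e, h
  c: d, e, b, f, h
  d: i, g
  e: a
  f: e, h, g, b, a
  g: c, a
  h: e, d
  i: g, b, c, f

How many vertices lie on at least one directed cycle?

A vertex is on a directed cycle iff it belongs to a strongly connected component of size ≥ 2 (or has a self-loop).
The vertices on cycles are {b, c, d, f, g, h, i} — 7 in total.

7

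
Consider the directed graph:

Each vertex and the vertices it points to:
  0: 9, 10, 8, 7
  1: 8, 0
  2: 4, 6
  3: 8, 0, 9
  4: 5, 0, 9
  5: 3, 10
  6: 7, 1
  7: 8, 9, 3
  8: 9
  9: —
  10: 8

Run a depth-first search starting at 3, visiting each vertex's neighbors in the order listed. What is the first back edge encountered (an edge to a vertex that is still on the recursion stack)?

7→3

DFS from 3 (visiting each vertex's neighbors in the order listed); mark gray on enter, black on exit:
3 gray
  8 gray
    9 gray
    9 black
  8 black
  0 gray
    0→9: 9 black — skip
    10 gray
      10→8: 8 black — skip
    10 black
    0→8: 8 black — skip
    7 gray
      7→8: 8 black — skip
      7→9: 9 black — skip
      7→3: 3 is gray → back edge
First back edge: 7 → 3.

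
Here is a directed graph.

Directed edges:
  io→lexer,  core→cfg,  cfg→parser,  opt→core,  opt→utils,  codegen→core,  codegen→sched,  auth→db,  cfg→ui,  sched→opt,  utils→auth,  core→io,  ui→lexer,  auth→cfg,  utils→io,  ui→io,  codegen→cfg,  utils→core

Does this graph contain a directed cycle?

No

DFS with white/gray/black marking, starting from opt:
opt gray
  core gray
    cfg gray
      ui gray
        lexer gray
        lexer black
        io gray
          io→lexer: lexer black — skip
        io black
      ui black
      parser gray
      parser black
    cfg black
    core→io: io black — skip
  core black
  utils gray
    utils→core: core black — skip
    auth gray
      db gray
      db black
      auth→cfg: cfg black — skip
    auth black
    utils→io: io black — skip
  utils black
opt black
sched gray
  sched→opt: opt black — skip
sched black
codegen gray
  codegen→cfg: cfg black — skip
  codegen→core: core black — skip
  codegen→sched: sched black — skip
codegen black
Every edge goes to a white or black vertex — no back edge, so the graph is acyclic.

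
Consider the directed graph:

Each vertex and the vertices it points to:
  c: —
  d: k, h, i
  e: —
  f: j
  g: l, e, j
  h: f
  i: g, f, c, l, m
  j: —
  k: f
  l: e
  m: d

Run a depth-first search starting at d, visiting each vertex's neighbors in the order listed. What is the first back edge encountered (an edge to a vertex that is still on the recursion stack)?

DFS from d (visiting each vertex's neighbors in the order listed); mark gray on enter, black on exit:
d gray
  k gray
    f gray
      j gray
      j black
    f black
  k black
  h gray
    h→f: f black — skip
  h black
  i gray
    g gray
      l gray
        e gray
        e black
      l black
      g→e: e black — skip
      g→j: j black — skip
    g black
    i→f: f black — skip
    c gray
    c black
    i→l: l black — skip
    m gray
      m→d: d is gray → back edge
First back edge: m → d.

m→d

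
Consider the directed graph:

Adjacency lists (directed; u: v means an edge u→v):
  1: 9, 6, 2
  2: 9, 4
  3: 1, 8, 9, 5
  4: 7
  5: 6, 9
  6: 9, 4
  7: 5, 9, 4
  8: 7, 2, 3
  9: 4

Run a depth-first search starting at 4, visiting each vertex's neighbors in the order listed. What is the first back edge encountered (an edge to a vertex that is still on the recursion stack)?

DFS from 4 (visiting each vertex's neighbors in the order listed); mark gray on enter, black on exit:
4 gray
  7 gray
    5 gray
      6 gray
        9 gray
          9→4: 4 is gray → back edge
First back edge: 9 → 4.

9->4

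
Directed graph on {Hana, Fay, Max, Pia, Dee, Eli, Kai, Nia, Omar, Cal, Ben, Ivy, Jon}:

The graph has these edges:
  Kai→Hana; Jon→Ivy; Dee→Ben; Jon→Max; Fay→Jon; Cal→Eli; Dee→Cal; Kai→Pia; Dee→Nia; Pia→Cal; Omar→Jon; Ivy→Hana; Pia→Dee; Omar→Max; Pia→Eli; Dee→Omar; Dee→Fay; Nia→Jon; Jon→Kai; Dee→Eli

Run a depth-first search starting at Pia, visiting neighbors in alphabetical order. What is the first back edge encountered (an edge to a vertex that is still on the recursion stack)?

DFS from Pia (visiting neighbors in alphabetical order); mark gray on enter, black on exit:
Pia gray
  Cal gray
    Eli gray
    Eli black
  Cal black
  Dee gray
    Ben gray
    Ben black
    Dee→Cal: Cal black — skip
    Dee→Eli: Eli black — skip
    Fay gray
      Jon gray
        Ivy gray
          Hana gray
          Hana black
        Ivy black
        Kai gray
          Kai→Hana: Hana black — skip
          Kai→Pia: Pia is gray → back edge
First back edge: Kai → Pia.

Kai→Pia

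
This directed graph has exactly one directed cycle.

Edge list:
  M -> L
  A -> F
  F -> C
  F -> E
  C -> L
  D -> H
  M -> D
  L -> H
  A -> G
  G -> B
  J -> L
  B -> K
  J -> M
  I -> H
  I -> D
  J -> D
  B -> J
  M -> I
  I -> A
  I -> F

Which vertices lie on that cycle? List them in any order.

A, B, G, I, J, M

DFS with gray/black marking from I:
I gray
  A gray
    G gray
      B gray
        K gray
        K black
        J gray
          L gray
            H gray
            H black
          L black
          D gray
            D→H: H black — skip
          D black
          M gray
            M→I: I is gray → back edge
Back edge closes the cycle I → A → G → B → J → M → I; its vertices are {A, B, G, I, J, M}.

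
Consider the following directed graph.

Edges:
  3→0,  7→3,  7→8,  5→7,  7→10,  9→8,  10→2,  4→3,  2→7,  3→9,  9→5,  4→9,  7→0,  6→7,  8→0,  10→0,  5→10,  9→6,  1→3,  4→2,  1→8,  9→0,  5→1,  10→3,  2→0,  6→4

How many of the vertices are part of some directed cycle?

A vertex is on a directed cycle iff it belongs to a strongly connected component of size ≥ 2 (or has a self-loop).
The vertices on cycles are {1, 2, 3, 4, 5, 6, 7, 9, 10} — 9 in total.

9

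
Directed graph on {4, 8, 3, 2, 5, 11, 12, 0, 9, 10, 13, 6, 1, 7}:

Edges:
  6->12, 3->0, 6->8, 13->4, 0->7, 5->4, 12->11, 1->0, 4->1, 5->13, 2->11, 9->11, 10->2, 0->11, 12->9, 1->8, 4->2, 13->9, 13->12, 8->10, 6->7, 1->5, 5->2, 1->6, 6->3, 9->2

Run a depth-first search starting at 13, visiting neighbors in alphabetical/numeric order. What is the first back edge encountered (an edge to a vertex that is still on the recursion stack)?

5->4

DFS from 13 (visiting neighbors in alphabetical/numeric order); mark gray on enter, black on exit:
13 gray
  4 gray
    1 gray
      0 gray
        7 gray
        7 black
        11 gray
        11 black
      0 black
      5 gray
        2 gray
          2→11: 11 black — skip
        2 black
        5→4: 4 is gray → back edge
First back edge: 5 → 4.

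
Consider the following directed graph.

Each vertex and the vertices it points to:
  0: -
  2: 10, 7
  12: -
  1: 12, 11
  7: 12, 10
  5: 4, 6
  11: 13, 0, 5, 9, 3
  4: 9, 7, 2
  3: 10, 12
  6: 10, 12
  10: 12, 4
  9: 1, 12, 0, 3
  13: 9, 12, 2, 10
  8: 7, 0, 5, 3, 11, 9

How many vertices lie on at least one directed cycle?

A vertex is on a directed cycle iff it belongs to a strongly connected component of size ≥ 2 (or has a self-loop).
The vertices on cycles are {1, 2, 3, 4, 5, 6, 7, 9, 10, 11, 13} — 11 in total.

11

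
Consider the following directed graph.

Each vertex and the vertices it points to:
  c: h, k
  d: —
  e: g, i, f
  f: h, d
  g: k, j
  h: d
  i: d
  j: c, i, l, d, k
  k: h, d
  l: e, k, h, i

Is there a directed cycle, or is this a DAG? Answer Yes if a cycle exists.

Yes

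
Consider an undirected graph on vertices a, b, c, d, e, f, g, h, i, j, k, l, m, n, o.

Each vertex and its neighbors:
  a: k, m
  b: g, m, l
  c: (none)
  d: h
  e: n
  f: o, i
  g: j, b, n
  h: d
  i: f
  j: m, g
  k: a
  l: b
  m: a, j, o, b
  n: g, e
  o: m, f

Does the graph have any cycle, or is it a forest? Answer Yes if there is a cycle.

DFS, tracking each vertex's parent; an edge to a visited non-parent vertex closes a cycle.
Start from h:
visit h (parent –)
  visit d (parent h)
    d–h: parent, skip
visit a (parent –)
  visit k (parent a)
    k–a: parent, skip
  visit m (parent a)
    m–a: parent, skip
    visit j (parent m)
      j–m: parent, skip
      visit g (parent j)
        g–j: parent, skip
        visit b (parent g)
          b–g: parent, skip
          b–m: m visited and ≠ parent → cycle
Cycle: m – j – g – b – m.

Yes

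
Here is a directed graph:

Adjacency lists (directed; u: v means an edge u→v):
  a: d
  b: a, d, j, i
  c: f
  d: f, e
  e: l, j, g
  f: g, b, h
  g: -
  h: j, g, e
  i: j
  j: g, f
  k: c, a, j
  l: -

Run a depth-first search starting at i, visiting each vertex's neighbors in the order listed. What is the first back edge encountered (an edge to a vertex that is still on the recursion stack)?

d→f

DFS from i (visiting each vertex's neighbors in the order listed); mark gray on enter, black on exit:
i gray
  j gray
    g gray
    g black
    f gray
      f→g: g black — skip
      b gray
        a gray
          d gray
            d→f: f is gray → back edge
First back edge: d → f.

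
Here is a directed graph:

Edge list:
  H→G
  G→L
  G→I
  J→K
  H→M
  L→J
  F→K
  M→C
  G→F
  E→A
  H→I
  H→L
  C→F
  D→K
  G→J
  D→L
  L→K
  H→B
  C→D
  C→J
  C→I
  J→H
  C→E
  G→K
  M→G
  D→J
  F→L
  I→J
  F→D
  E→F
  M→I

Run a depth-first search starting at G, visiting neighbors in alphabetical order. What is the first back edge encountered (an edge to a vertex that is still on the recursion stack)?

H→G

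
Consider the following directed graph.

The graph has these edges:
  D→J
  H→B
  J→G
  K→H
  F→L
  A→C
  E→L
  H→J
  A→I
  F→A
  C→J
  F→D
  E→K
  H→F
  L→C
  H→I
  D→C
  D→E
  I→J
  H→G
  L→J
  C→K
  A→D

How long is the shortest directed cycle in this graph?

5

For each vertex v, BFS finds the shortest path from v back to v.
The shortest such closed walk is E → K → H → F → D → E, length 5.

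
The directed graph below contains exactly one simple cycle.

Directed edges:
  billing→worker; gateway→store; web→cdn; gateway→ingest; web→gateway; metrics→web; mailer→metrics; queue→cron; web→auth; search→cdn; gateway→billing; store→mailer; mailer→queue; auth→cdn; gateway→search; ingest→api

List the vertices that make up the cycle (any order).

web, store, mailer, gateway, metrics

DFS with gray/black marking from gateway:
gateway gray
  ingest gray
    api gray
    api black
  ingest black
  search gray
    cdn gray
    cdn black
  search black
  store gray
    mailer gray
      queue gray
        cron gray
        cron black
      queue black
      metrics gray
        web gray
          auth gray
            auth→cdn: cdn black — skip
          auth black
          web→gateway: gateway is gray → back edge
Back edge closes the cycle gateway → store → mailer → metrics → web → gateway; its vertices are {web, store, mailer, gateway, metrics}.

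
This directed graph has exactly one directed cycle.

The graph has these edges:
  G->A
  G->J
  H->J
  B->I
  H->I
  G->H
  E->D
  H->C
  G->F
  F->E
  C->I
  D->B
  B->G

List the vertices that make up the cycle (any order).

B, D, E, F, G

DFS with gray/black marking from G:
G gray
  F gray
    E gray
      D gray
        B gray
          B→G: G is gray → back edge
Back edge closes the cycle G → F → E → D → B → G; its vertices are {B, D, E, F, G}.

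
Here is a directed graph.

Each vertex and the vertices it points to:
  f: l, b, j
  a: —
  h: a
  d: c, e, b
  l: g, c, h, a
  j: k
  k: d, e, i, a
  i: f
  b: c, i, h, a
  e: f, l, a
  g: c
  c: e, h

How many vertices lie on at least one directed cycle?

A vertex is on a directed cycle iff it belongs to a strongly connected component of size ≥ 2 (or has a self-loop).
The vertices on cycles are {b, c, d, e, f, g, i, j, k, l} — 10 in total.

10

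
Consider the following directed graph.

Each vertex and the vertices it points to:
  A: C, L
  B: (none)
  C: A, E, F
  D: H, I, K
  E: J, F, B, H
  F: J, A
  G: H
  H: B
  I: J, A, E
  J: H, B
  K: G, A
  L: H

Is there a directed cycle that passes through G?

G lies on a cycle iff there is a path from G back to itself.
Exploring from G, it never reaches itself; equivalently, its strongly connected component is a singleton.

No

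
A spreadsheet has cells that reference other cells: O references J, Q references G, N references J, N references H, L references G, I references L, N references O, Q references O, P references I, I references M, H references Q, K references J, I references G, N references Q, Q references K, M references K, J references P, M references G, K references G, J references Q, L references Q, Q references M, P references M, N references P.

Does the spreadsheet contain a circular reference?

Yes

DFS with white/gray/black marking, starting from J:
J gray
  P gray
    I gray
      L gray
        Q gray
          G gray
          G black
          O gray
            O→J: J is gray → back edge
Back edge found, so a cycle exists: J → P → I → L → Q → O → J.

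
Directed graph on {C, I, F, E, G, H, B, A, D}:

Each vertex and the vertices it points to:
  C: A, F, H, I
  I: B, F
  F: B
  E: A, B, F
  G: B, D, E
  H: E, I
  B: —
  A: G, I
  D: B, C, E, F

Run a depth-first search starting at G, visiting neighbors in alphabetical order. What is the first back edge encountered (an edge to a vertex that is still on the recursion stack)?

A->G

DFS from G (visiting neighbors in alphabetical order); mark gray on enter, black on exit:
G gray
  B gray
  B black
  D gray
    D→B: B black — skip
    C gray
      A gray
        A→G: G is gray → back edge
First back edge: A → G.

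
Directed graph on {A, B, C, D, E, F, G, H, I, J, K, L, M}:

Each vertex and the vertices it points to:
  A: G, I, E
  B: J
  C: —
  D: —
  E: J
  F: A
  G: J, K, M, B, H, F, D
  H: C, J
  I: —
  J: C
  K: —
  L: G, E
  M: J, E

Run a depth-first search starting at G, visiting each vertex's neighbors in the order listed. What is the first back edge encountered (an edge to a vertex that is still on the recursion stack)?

A->G

DFS from G (visiting each vertex's neighbors in the order listed); mark gray on enter, black on exit:
G gray
  J gray
    C gray
    C black
  J black
  K gray
  K black
  M gray
    M→J: J black — skip
    E gray
      E→J: J black — skip
    E black
  M black
  B gray
    B→J: J black — skip
  B black
  H gray
    H→C: C black — skip
    H→J: J black — skip
  H black
  F gray
    A gray
      A→G: G is gray → back edge
First back edge: A → G.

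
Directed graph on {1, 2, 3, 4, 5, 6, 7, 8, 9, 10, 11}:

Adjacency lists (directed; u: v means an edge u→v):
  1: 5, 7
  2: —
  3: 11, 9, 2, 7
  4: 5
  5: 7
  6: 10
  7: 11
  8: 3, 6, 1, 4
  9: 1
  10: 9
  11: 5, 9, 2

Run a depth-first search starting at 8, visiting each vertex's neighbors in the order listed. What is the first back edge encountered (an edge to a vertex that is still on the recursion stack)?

7→11

DFS from 8 (visiting each vertex's neighbors in the order listed); mark gray on enter, black on exit:
8 gray
  3 gray
    11 gray
      5 gray
        7 gray
          7→11: 11 is gray → back edge
First back edge: 7 → 11.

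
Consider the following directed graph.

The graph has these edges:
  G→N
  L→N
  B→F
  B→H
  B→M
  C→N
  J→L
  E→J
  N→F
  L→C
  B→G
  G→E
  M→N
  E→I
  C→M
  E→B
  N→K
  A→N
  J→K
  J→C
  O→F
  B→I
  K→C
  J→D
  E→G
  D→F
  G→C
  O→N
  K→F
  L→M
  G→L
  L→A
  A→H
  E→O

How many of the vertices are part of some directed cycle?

7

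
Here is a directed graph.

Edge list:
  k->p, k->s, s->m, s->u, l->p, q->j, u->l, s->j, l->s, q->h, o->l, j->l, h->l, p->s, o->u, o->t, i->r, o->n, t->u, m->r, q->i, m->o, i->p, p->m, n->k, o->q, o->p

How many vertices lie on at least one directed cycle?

13

A vertex is on a directed cycle iff it belongs to a strongly connected component of size ≥ 2 (or has a self-loop).
The vertices on cycles are {h, i, j, k, l, m, n, o, p, q, s, t, u} — 13 in total.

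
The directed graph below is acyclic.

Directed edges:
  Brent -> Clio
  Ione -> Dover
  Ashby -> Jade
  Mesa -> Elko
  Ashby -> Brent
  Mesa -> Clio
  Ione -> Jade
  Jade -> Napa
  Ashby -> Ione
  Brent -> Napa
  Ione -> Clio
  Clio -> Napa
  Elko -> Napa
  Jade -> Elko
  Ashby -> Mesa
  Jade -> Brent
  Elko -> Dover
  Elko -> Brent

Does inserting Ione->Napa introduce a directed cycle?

Adding Ione→Napa creates a cycle iff Napa can already reach Ione.
Explore from Napa: no path reaches Ione. The graph stays acyclic.

No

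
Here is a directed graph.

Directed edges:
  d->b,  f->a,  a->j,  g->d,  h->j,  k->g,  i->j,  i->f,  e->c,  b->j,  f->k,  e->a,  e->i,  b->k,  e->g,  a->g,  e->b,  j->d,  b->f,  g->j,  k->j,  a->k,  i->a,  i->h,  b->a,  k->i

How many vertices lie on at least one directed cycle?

9

A vertex is on a directed cycle iff it belongs to a strongly connected component of size ≥ 2 (or has a self-loop).
The vertices on cycles are {a, b, d, f, g, h, i, j, k} — 9 in total.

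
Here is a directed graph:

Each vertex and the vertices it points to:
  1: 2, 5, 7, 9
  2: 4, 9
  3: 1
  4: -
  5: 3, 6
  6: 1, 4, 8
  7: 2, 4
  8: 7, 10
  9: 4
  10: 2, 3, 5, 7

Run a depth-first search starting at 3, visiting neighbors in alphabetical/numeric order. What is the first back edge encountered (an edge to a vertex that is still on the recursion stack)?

5→3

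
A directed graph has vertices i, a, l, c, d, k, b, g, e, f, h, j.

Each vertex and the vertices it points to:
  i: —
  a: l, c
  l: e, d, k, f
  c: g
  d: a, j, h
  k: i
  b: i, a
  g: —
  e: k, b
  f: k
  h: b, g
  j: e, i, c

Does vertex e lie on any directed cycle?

Yes

e is on a cycle iff e can reach itself via ≥1 edge.
e → b → a → l → e — yes.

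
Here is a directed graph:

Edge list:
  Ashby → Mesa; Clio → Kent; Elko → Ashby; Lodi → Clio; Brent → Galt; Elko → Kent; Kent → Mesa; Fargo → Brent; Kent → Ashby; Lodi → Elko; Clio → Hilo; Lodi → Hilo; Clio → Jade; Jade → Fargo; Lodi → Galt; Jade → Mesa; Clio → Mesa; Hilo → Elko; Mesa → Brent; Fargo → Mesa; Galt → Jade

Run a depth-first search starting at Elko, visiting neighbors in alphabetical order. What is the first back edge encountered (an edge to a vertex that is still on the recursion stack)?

DFS from Elko (visiting neighbors in alphabetical order); mark gray on enter, black on exit:
Elko gray
  Ashby gray
    Mesa gray
      Brent gray
        Galt gray
          Jade gray
            Fargo gray
              Fargo→Brent: Brent is gray → back edge
First back edge: Fargo → Brent.

Fargo→Brent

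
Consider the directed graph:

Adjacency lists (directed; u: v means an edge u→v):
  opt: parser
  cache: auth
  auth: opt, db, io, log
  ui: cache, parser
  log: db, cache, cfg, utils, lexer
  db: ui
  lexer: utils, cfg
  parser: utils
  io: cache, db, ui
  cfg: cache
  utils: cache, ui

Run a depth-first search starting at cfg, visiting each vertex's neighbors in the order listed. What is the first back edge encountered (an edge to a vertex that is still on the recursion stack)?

utils→cache

DFS from cfg (visiting each vertex's neighbors in the order listed); mark gray on enter, black on exit:
cfg gray
  cache gray
    auth gray
      opt gray
        parser gray
          utils gray
            utils→cache: cache is gray → back edge
First back edge: utils → cache.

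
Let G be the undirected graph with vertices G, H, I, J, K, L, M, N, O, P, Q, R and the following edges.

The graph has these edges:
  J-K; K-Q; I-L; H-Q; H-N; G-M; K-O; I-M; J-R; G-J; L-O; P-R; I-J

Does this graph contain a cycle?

Yes

DFS, tracking each vertex's parent; an edge to a visited non-parent vertex closes a cycle.
Start from K:
visit K (parent –)
  visit O (parent K)
    O–K: parent, skip
    visit L (parent O)
      L–O: parent, skip
      visit I (parent L)
        I–L: parent, skip
        visit M (parent I)
          visit G (parent M)
            visit J (parent G)
              J–I: I visited and ≠ parent → cycle
Cycle: I – M – G – J – I.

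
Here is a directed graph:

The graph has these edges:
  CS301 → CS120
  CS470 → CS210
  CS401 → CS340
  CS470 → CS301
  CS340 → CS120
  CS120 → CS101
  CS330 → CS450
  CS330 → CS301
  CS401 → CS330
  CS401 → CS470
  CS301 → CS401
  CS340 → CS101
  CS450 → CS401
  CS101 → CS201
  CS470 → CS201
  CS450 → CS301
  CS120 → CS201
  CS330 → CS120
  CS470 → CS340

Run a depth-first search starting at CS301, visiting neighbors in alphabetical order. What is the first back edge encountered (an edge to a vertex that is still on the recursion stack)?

CS330->CS301

DFS from CS301 (visiting neighbors in alphabetical order); mark gray on enter, black on exit:
CS301 gray
  CS120 gray
    CS101 gray
      CS201 gray
      CS201 black
    CS101 black
    CS120→CS201: CS201 black — skip
  CS120 black
  CS401 gray
    CS330 gray
      CS330→CS120: CS120 black — skip
      CS330→CS301: CS301 is gray → back edge
First back edge: CS330 → CS301.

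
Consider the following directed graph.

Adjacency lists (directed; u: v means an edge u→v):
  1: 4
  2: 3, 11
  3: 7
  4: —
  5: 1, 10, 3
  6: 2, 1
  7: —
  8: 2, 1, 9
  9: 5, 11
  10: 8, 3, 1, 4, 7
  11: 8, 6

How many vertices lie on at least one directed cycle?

A vertex is on a directed cycle iff it belongs to a strongly connected component of size ≥ 2 (or has a self-loop).
The vertices on cycles are {2, 5, 6, 8, 9, 10, 11} — 7 in total.

7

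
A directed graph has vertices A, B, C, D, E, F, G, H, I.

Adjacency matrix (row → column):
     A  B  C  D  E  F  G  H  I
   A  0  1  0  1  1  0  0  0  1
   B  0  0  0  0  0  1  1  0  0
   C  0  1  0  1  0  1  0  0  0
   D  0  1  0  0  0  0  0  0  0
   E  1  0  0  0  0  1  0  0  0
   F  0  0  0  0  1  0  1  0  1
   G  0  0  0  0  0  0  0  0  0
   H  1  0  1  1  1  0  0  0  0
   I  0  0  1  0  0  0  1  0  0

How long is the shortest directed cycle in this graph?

For each vertex v, BFS finds the shortest path from v back to v.
The shortest such closed walk is E → A → E, length 2.

2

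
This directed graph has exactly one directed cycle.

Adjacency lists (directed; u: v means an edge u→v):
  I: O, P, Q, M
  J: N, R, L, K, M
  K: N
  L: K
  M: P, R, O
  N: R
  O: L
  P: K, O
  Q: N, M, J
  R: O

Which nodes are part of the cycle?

K, L, N, O, R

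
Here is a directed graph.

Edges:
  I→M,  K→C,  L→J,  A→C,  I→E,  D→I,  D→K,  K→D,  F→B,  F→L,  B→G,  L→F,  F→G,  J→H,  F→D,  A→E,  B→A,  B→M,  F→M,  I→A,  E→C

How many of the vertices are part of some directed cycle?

4

A vertex is on a directed cycle iff it belongs to a strongly connected component of size ≥ 2 (or has a self-loop).
The vertices on cycles are {D, F, K, L} — 4 in total.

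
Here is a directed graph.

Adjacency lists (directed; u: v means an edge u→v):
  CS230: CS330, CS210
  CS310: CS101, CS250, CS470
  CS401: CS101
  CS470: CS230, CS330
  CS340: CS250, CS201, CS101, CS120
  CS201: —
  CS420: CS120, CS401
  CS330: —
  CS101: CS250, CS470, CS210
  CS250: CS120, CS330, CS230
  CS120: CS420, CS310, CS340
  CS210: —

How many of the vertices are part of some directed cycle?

7

A vertex is on a directed cycle iff it belongs to a strongly connected component of size ≥ 2 (or has a self-loop).
The vertices on cycles are {CS101, CS120, CS250, CS310, CS340, CS401, CS420} — 7 in total.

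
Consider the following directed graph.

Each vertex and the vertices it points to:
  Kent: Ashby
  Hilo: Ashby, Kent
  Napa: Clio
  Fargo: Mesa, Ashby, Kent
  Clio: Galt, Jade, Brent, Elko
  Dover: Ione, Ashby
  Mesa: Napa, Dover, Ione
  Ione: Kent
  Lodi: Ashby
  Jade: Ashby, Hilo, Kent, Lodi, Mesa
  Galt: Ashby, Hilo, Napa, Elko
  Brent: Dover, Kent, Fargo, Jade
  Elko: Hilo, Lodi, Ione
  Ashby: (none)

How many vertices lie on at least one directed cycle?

A vertex is on a directed cycle iff it belongs to a strongly connected component of size ≥ 2 (or has a self-loop).
The vertices on cycles are {Clio, Galt, Jade, Mesa, Napa, Brent, Fargo} — 7 in total.

7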